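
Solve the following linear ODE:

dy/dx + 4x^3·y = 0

Using integrating factor method:

General solution: y = Ce^(-x^4)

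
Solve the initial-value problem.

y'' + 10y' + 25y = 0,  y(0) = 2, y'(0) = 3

General solution: y = (C₁ + C₂x)e^(-5x)
Repeated root r = -5
Applying ICs: C₁ = 2, C₂ = 13
Particular solution: y = (2 + 13x)e^(-5x)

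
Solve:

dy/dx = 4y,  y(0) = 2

General solution: y = Ce^(4x)
Applying IC y(0) = 2:
Particular solution: y = 2e^(4x)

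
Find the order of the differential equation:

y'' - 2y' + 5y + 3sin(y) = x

The order is 2 (highest derivative is of order 2).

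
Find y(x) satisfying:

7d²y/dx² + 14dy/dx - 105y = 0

Characteristic equation: 7r² + 14r - 105 = 0
Divide by 7: r² + 2r - 15 = 0
Roots: r = 3, -5 (distinct real)
General solution: y = C₁e^(3x) + C₂e^(-5x)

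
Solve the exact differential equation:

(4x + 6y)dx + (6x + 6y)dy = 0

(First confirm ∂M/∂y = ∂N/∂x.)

Verify exactness: ∂M/∂y = ∂N/∂x ✓
Find F(x,y) such that ∂F/∂x = M, ∂F/∂y = N
Solution: 2x² + 6xy + 3y² = C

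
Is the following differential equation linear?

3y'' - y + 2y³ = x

No. Nonlinear (y³ term)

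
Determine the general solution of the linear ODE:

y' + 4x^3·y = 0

Using integrating factor method:

General solution: y = Ce^(-x^4)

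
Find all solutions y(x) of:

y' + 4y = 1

Using integrating factor method:

General solution: y = 1/4 + Ce^(-4x)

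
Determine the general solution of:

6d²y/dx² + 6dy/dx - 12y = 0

Characteristic equation: 6r² + 6r - 12 = 0
Divide by 6: r² + r - 2 = 0
Roots: r = 1, -2 (distinct real)
General solution: y = C₁e^x + C₂e^(-2x)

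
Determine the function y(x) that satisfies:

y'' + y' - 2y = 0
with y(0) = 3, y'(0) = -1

General solution: y = C₁e^x + C₂e^(-2x)
Applying ICs: C₁ = 5/3, C₂ = 4/3
Particular solution: y = (5/3)e^x + (4/3)e^(-2x)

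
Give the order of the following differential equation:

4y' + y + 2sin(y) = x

The order is 1 (highest derivative is of order 1).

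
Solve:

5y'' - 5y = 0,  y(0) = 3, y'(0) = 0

General solution: y = C₁e^x + C₂e^(-x)
Applying ICs: C₁ = 3/2, C₂ = 3/2
Particular solution: y = (3/2)e^x + (3/2)e^(-x)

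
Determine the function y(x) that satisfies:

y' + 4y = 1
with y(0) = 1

General solution: y = 1/4 + Ce^(-4x)
Applying y(0) = 1: C = 1 - 1/4 = 3/4
Particular solution: y = 1/4 + (3/4)e^(-4x)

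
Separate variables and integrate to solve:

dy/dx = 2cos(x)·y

Separating variables and integrating:
ln|y| = 2sin(x) + C

General solution: y = Ce^(2sin(x))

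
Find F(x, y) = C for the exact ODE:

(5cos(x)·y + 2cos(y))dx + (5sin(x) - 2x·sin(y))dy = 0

Verify exactness: ∂M/∂y = ∂N/∂x ✓
Find F(x,y) such that ∂F/∂x = M, ∂F/∂y = N
Solution: 5sin(x)·y + 2x·cos(y) = C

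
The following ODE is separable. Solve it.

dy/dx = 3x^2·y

Separating variables and integrating:
ln|y| = x^3 + C

General solution: y = Ce^(x^3)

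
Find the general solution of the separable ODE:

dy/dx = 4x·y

Separating variables and integrating:
ln|y| = 2x^2 + C

General solution: y = Ce^(2x^2)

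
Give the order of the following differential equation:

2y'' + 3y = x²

The order is 2 (highest derivative is of order 2).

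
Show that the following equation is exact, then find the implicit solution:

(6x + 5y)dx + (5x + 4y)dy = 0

Verify exactness: ∂M/∂y = ∂N/∂x ✓
Find F(x,y) such that ∂F/∂x = M, ∂F/∂y = N
Solution: 3x² + 5xy + 2y² = C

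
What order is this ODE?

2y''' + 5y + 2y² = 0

The order is 3 (highest derivative is of order 3).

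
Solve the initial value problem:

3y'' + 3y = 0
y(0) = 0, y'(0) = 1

General solution: y = C₁cos(x) + C₂sin(x)
Complex roots r = ±i
Applying ICs: C₁ = 0, C₂ = 1
Particular solution: y = sin(x)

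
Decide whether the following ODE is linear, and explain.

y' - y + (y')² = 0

Nonlinear ((y')² term)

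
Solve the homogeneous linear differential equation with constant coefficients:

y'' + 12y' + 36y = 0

Characteristic equation: r² + 12r + 36 = 0
Factored: (r + 6)² = 0
Repeated root: r = -6
General solution: y = (C₁ + C₂x)e^(-6x)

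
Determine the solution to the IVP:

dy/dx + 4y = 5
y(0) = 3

General solution: y = 5/4 + Ce^(-4x)
Applying y(0) = 3: C = 3 - 5/4 = 7/4
Particular solution: y = 5/4 + (7/4)e^(-4x)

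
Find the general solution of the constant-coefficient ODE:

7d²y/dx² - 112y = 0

Characteristic equation: 7r² - 112 = 0
Divide by 7: r² - 16 = 0
Roots: r = 4, -4 (distinct real)
General solution: y = C₁e^(4x) + C₂e^(-4x)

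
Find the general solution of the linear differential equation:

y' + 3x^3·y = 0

Using integrating factor method:

General solution: y = Ce^(-3x^4/4)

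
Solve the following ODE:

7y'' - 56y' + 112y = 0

Characteristic equation: 7r² - 56r + 112 = 0
Divide by 7: r² - 8r + 16 = 0
Factored: (r - 4)² = 0
Repeated root: r = 4
General solution: y = (C₁ + C₂x)e^(4x)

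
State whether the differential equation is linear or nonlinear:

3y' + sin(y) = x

Nonlinear (sin(y) is nonlinear in y)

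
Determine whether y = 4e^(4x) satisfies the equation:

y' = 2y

Verification:
y = 4e^(4x)
y' = 16e^(4x)
But 2y = 8e^(4x)
y' ≠ 2y — the derivative does not match

No, it is not a solution.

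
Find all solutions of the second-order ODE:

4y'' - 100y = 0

Characteristic equation: 4r² - 100 = 0
Divide by 4: r² - 25 = 0
Roots: r = 5, -5 (distinct real)
General solution: y = C₁e^(5x) + C₂e^(-5x)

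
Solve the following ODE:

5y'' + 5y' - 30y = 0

Characteristic equation: 5r² + 5r - 30 = 0
Divide by 5: r² + r - 6 = 0
Roots: r = 2, -3 (distinct real)
General solution: y = C₁e^(2x) + C₂e^(-3x)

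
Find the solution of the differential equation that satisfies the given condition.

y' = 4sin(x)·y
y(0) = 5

General solution: y = Ce^(-4cos(x))
Applying IC y(0) = 5:
Particular solution: y = 5e^(4(1-cos(x)))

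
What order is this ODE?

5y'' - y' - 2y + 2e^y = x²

The order is 2 (highest derivative is of order 2).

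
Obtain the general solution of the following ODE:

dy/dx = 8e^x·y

Separating variables and integrating:
ln|y| = 8e^x + C

General solution: y = Ce^(8e^x)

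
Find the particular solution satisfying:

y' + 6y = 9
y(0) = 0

General solution: y = 3/2 + Ce^(-6x)
Applying y(0) = 0: C = 0 - 3/2 = -3/2
Particular solution: y = 3/2 - (3/2)e^(-6x)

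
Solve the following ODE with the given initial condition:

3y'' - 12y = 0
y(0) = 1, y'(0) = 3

General solution: y = C₁e^(2x) + C₂e^(-2x)
Applying ICs: C₁ = 5/4, C₂ = -1/4
Particular solution: y = (5/4)e^(2x) - (1/4)e^(-2x)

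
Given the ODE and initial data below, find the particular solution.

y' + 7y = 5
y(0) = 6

General solution: y = 5/7 + Ce^(-7x)
Applying y(0) = 6: C = 6 - 5/7 = 37/7
Particular solution: y = 5/7 + (37/7)e^(-7x)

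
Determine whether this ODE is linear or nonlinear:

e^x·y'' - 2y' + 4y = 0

Linear (y and its derivatives appear to the first power only, no products of y terms)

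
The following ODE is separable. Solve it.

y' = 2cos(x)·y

Separating variables and integrating:
ln|y| = 2sin(x) + C

General solution: y = Ce^(2sin(x))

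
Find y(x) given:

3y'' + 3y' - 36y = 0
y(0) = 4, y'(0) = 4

General solution: y = C₁e^(3x) + C₂e^(-4x)
Applying ICs: C₁ = 20/7, C₂ = 8/7
Particular solution: y = (20/7)e^(3x) + (8/7)e^(-4x)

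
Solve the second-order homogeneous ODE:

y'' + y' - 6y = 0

Characteristic equation: r² + r - 6 = 0
Roots: r = 2, -3 (distinct real)
General solution: y = C₁e^(2x) + C₂e^(-3x)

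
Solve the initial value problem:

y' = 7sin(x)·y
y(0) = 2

General solution: y = Ce^(-7cos(x))
Applying IC y(0) = 2:
Particular solution: y = 2e^(7(1-cos(x)))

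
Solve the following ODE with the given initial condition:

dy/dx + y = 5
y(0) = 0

General solution: y = 5 + Ce^(-x)
Applying y(0) = 0: C = 0 - 5 = -5
Particular solution: y = 5 - 5e^(-x)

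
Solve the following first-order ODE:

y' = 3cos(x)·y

Separating variables and integrating:
ln|y| = 3sin(x) + C

General solution: y = Ce^(3sin(x))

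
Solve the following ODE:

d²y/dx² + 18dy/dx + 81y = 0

Characteristic equation: r² + 18r + 81 = 0
Factored: (r + 9)² = 0
Repeated root: r = -9
General solution: y = (C₁ + C₂x)e^(-9x)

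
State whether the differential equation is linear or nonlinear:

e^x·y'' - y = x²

Linear (y and its derivatives appear to the first power only, no products of y terms)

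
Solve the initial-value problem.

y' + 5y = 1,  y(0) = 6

General solution: y = 1/5 + Ce^(-5x)
Applying y(0) = 6: C = 6 - 1/5 = 29/5
Particular solution: y = 1/5 + (29/5)e^(-5x)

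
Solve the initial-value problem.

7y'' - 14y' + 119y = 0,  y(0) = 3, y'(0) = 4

General solution: y = e^x(C₁cos(4x) + C₂sin(4x))
Complex roots r = 1 ± 4i
Applying ICs: C₁ = 3, C₂ = 1/4
Particular solution: y = e^x(3cos(4x) + (1/4)sin(4x))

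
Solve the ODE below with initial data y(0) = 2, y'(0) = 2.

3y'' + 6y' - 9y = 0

General solution: y = C₁e^x + C₂e^(-3x)
Applying ICs: C₁ = 2, C₂ = 0
Particular solution: y = 2e^x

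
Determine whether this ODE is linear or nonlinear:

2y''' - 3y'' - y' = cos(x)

Linear (y and its derivatives appear to the first power only, no products of y terms)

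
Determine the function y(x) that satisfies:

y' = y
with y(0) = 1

General solution: y = Ce^x
Applying IC y(0) = 1:
Particular solution: y = e^x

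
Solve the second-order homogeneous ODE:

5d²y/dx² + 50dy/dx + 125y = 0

Characteristic equation: 5r² + 50r + 125 = 0
Divide by 5: r² + 10r + 25 = 0
Factored: (r + 5)² = 0
Repeated root: r = -5
General solution: y = (C₁ + C₂x)e^(-5x)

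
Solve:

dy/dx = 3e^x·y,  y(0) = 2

General solution: y = Ce^(3e^x)
Applying IC y(0) = 2:
Particular solution: y = 2e^(3(e^x - 1))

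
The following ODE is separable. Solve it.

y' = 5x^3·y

Separating variables and integrating:
ln|y| = 5x^4/4 + C

General solution: y = Ce^(5x^4/4)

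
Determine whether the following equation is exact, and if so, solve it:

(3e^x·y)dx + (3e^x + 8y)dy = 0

Verify exactness: ∂M/∂y = ∂N/∂x ✓
Find F(x,y) such that ∂F/∂x = M, ∂F/∂y = N
Solution: 3e^x·y + 4y² = C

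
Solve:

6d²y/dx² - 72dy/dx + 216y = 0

Characteristic equation: 6r² - 72r + 216 = 0
Divide by 6: r² - 12r + 36 = 0
Factored: (r - 6)² = 0
Repeated root: r = 6
General solution: y = (C₁ + C₂x)e^(6x)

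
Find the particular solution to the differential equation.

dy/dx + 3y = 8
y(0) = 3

General solution: y = 8/3 + Ce^(-3x)
Applying y(0) = 3: C = 3 - 8/3 = 1/3
Particular solution: y = 8/3 + (1/3)e^(-3x)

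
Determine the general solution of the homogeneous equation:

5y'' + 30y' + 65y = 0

Characteristic equation: 5r² + 30r + 65 = 0
Divide by 5: r² + 6r + 13 = 0
Roots: r = -3 ± 2i (complex conjugates)
General solution: y = e^(-3x)(C₁cos(2x) + C₂sin(2x))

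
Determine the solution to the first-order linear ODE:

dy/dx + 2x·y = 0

Using integrating factor method:

General solution: y = Ce^(-x^2)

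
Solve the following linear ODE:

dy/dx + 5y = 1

Using integrating factor method:

General solution: y = 1/5 + Ce^(-5x)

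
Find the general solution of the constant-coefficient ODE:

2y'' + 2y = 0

Characteristic equation: 2r² + 2 = 0
Divide by 2: r² + 1 = 0
Roots: r = ±i (complex conjugates)
General solution: y = C₁cos(x) + C₂sin(x)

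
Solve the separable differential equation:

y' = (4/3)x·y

Separating variables and integrating:
ln|y| = 2x^2/3 + C

General solution: y = Ce^(2x^2/3)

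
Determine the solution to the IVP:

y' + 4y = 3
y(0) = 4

General solution: y = 3/4 + Ce^(-4x)
Applying y(0) = 4: C = 4 - 3/4 = 13/4
Particular solution: y = 3/4 + (13/4)e^(-4x)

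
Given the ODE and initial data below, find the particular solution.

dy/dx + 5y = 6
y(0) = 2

General solution: y = 6/5 + Ce^(-5x)
Applying y(0) = 2: C = 2 - 6/5 = 4/5
Particular solution: y = 6/5 + (4/5)e^(-5x)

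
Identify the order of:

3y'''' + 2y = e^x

The order is 4 (highest derivative is of order 4).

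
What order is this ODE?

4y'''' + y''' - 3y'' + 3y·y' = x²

The order is 4 (highest derivative is of order 4).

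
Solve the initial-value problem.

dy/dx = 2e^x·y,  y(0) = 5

General solution: y = Ce^(2e^x)
Applying IC y(0) = 5:
Particular solution: y = 5e^(2(e^x - 1))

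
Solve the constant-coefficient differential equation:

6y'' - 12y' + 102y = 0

Characteristic equation: 6r² - 12r + 102 = 0
Divide by 6: r² - 2r + 17 = 0
Roots: r = 1 ± 4i (complex conjugates)
General solution: y = e^x(C₁cos(4x) + C₂sin(4x))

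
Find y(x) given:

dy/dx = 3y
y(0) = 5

General solution: y = Ce^(3x)
Applying IC y(0) = 5:
Particular solution: y = 5e^(3x)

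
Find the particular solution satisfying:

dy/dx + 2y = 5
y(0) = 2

General solution: y = 5/2 + Ce^(-2x)
Applying y(0) = 2: C = 2 - 5/2 = -1/2
Particular solution: y = 5/2 - (1/2)e^(-2x)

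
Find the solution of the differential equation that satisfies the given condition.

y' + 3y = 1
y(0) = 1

General solution: y = 1/3 + Ce^(-3x)
Applying y(0) = 1: C = 1 - 1/3 = 2/3
Particular solution: y = 1/3 + (2/3)e^(-3x)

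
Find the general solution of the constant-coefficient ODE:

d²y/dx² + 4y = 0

Characteristic equation: r² + 4 = 0
Roots: r = ±2i (complex conjugates)
General solution: y = C₁cos(2x) + C₂sin(2x)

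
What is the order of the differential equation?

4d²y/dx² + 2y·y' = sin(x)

The order is 2 (highest derivative is of order 2).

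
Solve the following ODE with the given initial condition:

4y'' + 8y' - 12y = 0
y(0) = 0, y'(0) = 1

General solution: y = C₁e^x + C₂e^(-3x)
Applying ICs: C₁ = 1/4, C₂ = -1/4
Particular solution: y = (1/4)e^x - (1/4)e^(-3x)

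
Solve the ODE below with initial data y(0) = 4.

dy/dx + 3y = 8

General solution: y = 8/3 + Ce^(-3x)
Applying y(0) = 4: C = 4 - 8/3 = 4/3
Particular solution: y = 8/3 + (4/3)e^(-3x)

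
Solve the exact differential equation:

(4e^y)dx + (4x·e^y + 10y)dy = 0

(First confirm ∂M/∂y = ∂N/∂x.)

Verify exactness: ∂M/∂y = ∂N/∂x ✓
Find F(x,y) such that ∂F/∂x = M, ∂F/∂y = N
Solution: 4x·e^y + 5y² = C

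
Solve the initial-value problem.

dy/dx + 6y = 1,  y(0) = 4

General solution: y = 1/6 + Ce^(-6x)
Applying y(0) = 4: C = 4 - 1/6 = 23/6
Particular solution: y = 1/6 + (23/6)e^(-6x)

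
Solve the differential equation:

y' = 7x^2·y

Separating variables and integrating:
ln|y| = 7x^3/3 + C

General solution: y = Ce^(7x^3/3)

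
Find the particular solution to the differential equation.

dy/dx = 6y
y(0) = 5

General solution: y = Ce^(6x)
Applying IC y(0) = 5:
Particular solution: y = 5e^(6x)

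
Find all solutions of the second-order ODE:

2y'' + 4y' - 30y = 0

Characteristic equation: 2r² + 4r - 30 = 0
Divide by 2: r² + 2r - 15 = 0
Roots: r = 3, -5 (distinct real)
General solution: y = C₁e^(3x) + C₂e^(-5x)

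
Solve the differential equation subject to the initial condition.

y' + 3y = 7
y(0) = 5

General solution: y = 7/3 + Ce^(-3x)
Applying y(0) = 5: C = 5 - 7/3 = 8/3
Particular solution: y = 7/3 + (8/3)e^(-3x)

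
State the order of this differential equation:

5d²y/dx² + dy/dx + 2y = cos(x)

The order is 2 (highest derivative is of order 2).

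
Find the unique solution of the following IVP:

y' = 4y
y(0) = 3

General solution: y = Ce^(4x)
Applying IC y(0) = 3:
Particular solution: y = 3e^(4x)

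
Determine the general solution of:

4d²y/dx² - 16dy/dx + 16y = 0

Characteristic equation: 4r² - 16r + 16 = 0
Divide by 4: r² - 4r + 4 = 0
Factored: (r - 2)² = 0
Repeated root: r = 2
General solution: y = (C₁ + C₂x)e^(2x)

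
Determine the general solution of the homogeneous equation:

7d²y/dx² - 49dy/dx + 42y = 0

Characteristic equation: 7r² - 49r + 42 = 0
Divide by 7: r² - 7r + 6 = 0
Roots: r = 6, 1 (distinct real)
General solution: y = C₁e^(6x) + C₂e^x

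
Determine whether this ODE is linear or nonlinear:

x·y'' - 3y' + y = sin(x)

Linear (y and its derivatives appear to the first power only, no products of y terms)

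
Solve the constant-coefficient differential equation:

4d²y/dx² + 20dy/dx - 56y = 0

Characteristic equation: 4r² + 20r - 56 = 0
Divide by 4: r² + 5r - 14 = 0
Roots: r = 2, -7 (distinct real)
General solution: y = C₁e^(2x) + C₂e^(-7x)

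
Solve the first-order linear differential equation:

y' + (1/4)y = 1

Using integrating factor method:

General solution: y = 4 + Ce^(-x/4)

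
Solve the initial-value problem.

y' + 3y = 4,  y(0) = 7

General solution: y = 4/3 + Ce^(-3x)
Applying y(0) = 7: C = 7 - 4/3 = 17/3
Particular solution: y = 4/3 + (17/3)e^(-3x)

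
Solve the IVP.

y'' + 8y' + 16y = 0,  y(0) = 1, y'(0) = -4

General solution: y = (C₁ + C₂x)e^(-4x)
Repeated root r = -4
Applying ICs: C₁ = 1, C₂ = 0
Particular solution: y = e^(-4x)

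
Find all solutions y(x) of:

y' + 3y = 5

Using integrating factor method:

General solution: y = 5/3 + Ce^(-3x)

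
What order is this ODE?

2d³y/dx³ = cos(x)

The order is 3 (highest derivative is of order 3).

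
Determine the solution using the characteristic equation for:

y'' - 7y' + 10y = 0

Characteristic equation: r² - 7r + 10 = 0
Roots: r = 5, 2 (distinct real)
General solution: y = C₁e^(5x) + C₂e^(2x)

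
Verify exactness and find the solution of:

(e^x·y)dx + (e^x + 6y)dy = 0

Verify exactness: ∂M/∂y = ∂N/∂x ✓
Find F(x,y) such that ∂F/∂x = M, ∂F/∂y = N
Solution: e^x·y + 3y² = C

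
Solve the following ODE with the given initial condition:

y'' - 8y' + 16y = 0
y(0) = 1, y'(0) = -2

General solution: y = (C₁ + C₂x)e^(4x)
Repeated root r = 4
Applying ICs: C₁ = 1, C₂ = -6
Particular solution: y = (1 - 6x)e^(4x)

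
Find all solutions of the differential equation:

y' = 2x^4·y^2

Separating variables and integrating:
-1/y = 2x^5/5 + C

General solution: y^-1 = (-2/5)x^5 + C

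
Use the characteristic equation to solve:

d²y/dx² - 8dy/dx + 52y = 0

Characteristic equation: r² - 8r + 52 = 0
Roots: r = 4 ± 6i (complex conjugates)
General solution: y = e^(4x)(C₁cos(6x) + C₂sin(6x))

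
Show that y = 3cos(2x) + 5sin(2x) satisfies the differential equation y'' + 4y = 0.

Verification:
y'' = -12cos(2x) - 20sin(2x)
y'' + 4y = 0 ✓

Yes, it is a solution.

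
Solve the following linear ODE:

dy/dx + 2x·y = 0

Using integrating factor method:

General solution: y = Ce^(-x^2)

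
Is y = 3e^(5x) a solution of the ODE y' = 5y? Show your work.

Verification:
y = 3e^(5x)
y' = 15e^(5x)
5y = 15e^(5x)
y' = 5y ✓

Yes, it is a solution.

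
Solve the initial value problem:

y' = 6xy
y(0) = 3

General solution: y = Ce^(3x²)
Applying IC y(0) = 3:
Particular solution: y = 3e^(3x²)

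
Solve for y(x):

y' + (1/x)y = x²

Using integrating factor method:

General solution: y = (1/4)x^3 + C/x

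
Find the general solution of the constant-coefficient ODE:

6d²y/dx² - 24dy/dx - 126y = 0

Characteristic equation: 6r² - 24r - 126 = 0
Divide by 6: r² - 4r - 21 = 0
Roots: r = 7, -3 (distinct real)
General solution: y = C₁e^(7x) + C₂e^(-3x)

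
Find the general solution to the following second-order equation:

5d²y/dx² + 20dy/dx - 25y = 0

Characteristic equation: 5r² + 20r - 25 = 0
Divide by 5: r² + 4r - 5 = 0
Roots: r = 1, -5 (distinct real)
General solution: y = C₁e^x + C₂e^(-5x)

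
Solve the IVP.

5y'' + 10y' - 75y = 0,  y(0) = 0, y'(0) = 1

General solution: y = C₁e^(3x) + C₂e^(-5x)
Applying ICs: C₁ = 1/8, C₂ = -1/8
Particular solution: y = (1/8)e^(3x) - (1/8)e^(-5x)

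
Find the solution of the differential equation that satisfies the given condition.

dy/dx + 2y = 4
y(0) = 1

General solution: y = 2 + Ce^(-2x)
Applying y(0) = 1: C = 1 - 2 = -1
Particular solution: y = 2 - e^(-2x)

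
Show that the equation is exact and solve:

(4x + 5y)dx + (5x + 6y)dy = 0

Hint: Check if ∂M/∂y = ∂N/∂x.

Verify exactness: ∂M/∂y = ∂N/∂x ✓
Find F(x,y) such that ∂F/∂x = M, ∂F/∂y = N
Solution: 2x² + 5xy + 3y² = C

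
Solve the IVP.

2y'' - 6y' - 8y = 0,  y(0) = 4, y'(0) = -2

General solution: y = C₁e^(4x) + C₂e^(-x)
Applying ICs: C₁ = 2/5, C₂ = 18/5
Particular solution: y = (2/5)e^(4x) + (18/5)e^(-x)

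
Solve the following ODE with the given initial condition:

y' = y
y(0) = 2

General solution: y = Ce^x
Applying IC y(0) = 2:
Particular solution: y = 2e^x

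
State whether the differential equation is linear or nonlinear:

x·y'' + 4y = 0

Linear (y and its derivatives appear to the first power only, no products of y terms)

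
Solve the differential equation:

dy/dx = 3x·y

Separating variables and integrating:
ln|y| = 3x^2/2 + C

General solution: y = Ce^(3x^2/2)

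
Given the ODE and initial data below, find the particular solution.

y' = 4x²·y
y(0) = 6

General solution: y = Ce^(4x³/3)
Applying IC y(0) = 6:
Particular solution: y = 6e^(4x³/3)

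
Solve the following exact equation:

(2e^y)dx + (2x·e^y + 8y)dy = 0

Verify exactness: ∂M/∂y = ∂N/∂x ✓
Find F(x,y) such that ∂F/∂x = M, ∂F/∂y = N
Solution: 2x·e^y + 4y² = C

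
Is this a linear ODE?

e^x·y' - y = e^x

Yes. Linear (y and its derivatives appear to the first power only, no products of y terms)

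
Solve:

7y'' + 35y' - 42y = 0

Characteristic equation: 7r² + 35r - 42 = 0
Divide by 7: r² + 5r - 6 = 0
Roots: r = 1, -6 (distinct real)
General solution: y = C₁e^x + C₂e^(-6x)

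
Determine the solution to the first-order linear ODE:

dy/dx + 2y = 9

Using integrating factor method:

General solution: y = 9/2 + Ce^(-2x)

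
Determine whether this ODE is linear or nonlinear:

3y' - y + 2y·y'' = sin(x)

Nonlinear (y·y'' term)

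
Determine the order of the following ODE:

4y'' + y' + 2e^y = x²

The order is 2 (highest derivative is of order 2).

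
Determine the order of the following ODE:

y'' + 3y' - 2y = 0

The order is 2 (highest derivative is of order 2).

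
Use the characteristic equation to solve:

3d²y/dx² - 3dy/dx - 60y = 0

Characteristic equation: 3r² - 3r - 60 = 0
Divide by 3: r² - r - 20 = 0
Roots: r = 5, -4 (distinct real)
General solution: y = C₁e^(5x) + C₂e^(-4x)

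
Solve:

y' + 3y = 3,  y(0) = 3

General solution: y = 1 + Ce^(-3x)
Applying y(0) = 3: C = 3 - 1 = 2
Particular solution: y = 1 + 2e^(-3x)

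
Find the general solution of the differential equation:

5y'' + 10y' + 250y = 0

Characteristic equation: 5r² + 10r + 250 = 0
Divide by 5: r² + 2r + 50 = 0
Roots: r = -1 ± 7i (complex conjugates)
General solution: y = e^(-x)(C₁cos(7x) + C₂sin(7x))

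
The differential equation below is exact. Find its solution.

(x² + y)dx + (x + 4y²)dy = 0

Verify exactness: ∂M/∂y = ∂N/∂x ✓
Find F(x,y) such that ∂F/∂x = M, ∂F/∂y = N
Solution: x³/3 + xy + 4y³/3 = C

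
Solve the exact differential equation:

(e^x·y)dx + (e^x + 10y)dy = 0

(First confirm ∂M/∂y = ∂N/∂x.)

Verify exactness: ∂M/∂y = ∂N/∂x ✓
Find F(x,y) such that ∂F/∂x = M, ∂F/∂y = N
Solution: e^x·y + 5y² = C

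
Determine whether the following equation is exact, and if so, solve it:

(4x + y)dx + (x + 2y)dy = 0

Verify exactness: ∂M/∂y = ∂N/∂x ✓
Find F(x,y) such that ∂F/∂x = M, ∂F/∂y = N
Solution: 2x² + xy + y² = C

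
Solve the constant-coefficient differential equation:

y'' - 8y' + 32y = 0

Characteristic equation: r² - 8r + 32 = 0
Roots: r = 4 ± 4i (complex conjugates)
General solution: y = e^(4x)(C₁cos(4x) + C₂sin(4x))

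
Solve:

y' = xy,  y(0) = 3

General solution: y = Ce^(x²/2)
Applying IC y(0) = 3:
Particular solution: y = 3e^(x²/2)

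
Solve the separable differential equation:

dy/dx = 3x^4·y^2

Separating variables and integrating:
-1/y = 3x^5/5 + C

General solution: y^-1 = (-3/5)x^5 + C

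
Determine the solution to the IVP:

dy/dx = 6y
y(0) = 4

General solution: y = Ce^(6x)
Applying IC y(0) = 4:
Particular solution: y = 4e^(6x)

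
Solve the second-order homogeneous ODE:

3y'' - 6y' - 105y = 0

Characteristic equation: 3r² - 6r - 105 = 0
Divide by 3: r² - 2r - 35 = 0
Roots: r = 7, -5 (distinct real)
General solution: y = C₁e^(7x) + C₂e^(-5x)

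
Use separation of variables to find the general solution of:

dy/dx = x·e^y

Separating variables and integrating:
-e^(-y) = x²/2 + C

General solution: y = -ln(C - x²/2)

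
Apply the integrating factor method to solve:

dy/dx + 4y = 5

Using integrating factor method:

General solution: y = 5/4 + Ce^(-4x)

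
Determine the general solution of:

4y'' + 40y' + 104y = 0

Characteristic equation: 4r² + 40r + 104 = 0
Divide by 4: r² + 10r + 26 = 0
Roots: r = -5 ± i (complex conjugates)
General solution: y = e^(-5x)(C₁cos(x) + C₂sin(x))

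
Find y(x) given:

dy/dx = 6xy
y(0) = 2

General solution: y = Ce^(3x²)
Applying IC y(0) = 2:
Particular solution: y = 2e^(3x²)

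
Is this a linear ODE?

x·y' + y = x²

Yes. Linear (y and its derivatives appear to the first power only, no products of y terms)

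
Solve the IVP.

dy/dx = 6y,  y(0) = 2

General solution: y = Ce^(6x)
Applying IC y(0) = 2:
Particular solution: y = 2e^(6x)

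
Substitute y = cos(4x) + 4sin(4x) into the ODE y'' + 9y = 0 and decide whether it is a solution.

Verification:
y'' = -16cos(4x) - 64sin(4x)
y'' + 9y ≠ 0 (frequency mismatch: got 16 instead of 9)

No, it is not a solution.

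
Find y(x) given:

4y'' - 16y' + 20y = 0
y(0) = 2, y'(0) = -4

General solution: y = e^(2x)(C₁cos(x) + C₂sin(x))
Complex roots r = 2 ± i
Applying ICs: C₁ = 2, C₂ = -8
Particular solution: y = e^(2x)(2cos(x) - 8sin(x))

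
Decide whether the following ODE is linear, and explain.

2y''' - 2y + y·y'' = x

Nonlinear (y·y'' term)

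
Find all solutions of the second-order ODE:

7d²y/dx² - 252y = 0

Characteristic equation: 7r² - 252 = 0
Divide by 7: r² - 36 = 0
Roots: r = 6, -6 (distinct real)
General solution: y = C₁e^(6x) + C₂e^(-6x)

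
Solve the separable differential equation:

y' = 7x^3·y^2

Separating variables and integrating:
-1/y = 7x^4/4 + C

General solution: y^-1 = (-7/4)x^4 + C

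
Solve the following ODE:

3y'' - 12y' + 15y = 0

Characteristic equation: 3r² - 12r + 15 = 0
Divide by 3: r² - 4r + 5 = 0
Roots: r = 2 ± i (complex conjugates)
General solution: y = e^(2x)(C₁cos(x) + C₂sin(x))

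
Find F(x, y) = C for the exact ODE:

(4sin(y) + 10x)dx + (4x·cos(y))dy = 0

Verify exactness: ∂M/∂y = ∂N/∂x ✓
Find F(x,y) such that ∂F/∂x = M, ∂F/∂y = N
Solution: 4x·sin(y) + 5x² = C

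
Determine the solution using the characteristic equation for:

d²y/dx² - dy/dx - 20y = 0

Characteristic equation: r² - r - 20 = 0
Roots: r = 5, -4 (distinct real)
General solution: y = C₁e^(5x) + C₂e^(-4x)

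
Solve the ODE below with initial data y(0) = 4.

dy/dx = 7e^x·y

General solution: y = Ce^(7e^x)
Applying IC y(0) = 4:
Particular solution: y = 4e^(7(e^x - 1))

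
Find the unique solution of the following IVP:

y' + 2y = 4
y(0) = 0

General solution: y = 2 + Ce^(-2x)
Applying y(0) = 0: C = 0 - 2 = -2
Particular solution: y = 2 - 2e^(-2x)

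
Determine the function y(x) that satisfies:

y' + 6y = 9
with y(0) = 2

General solution: y = 3/2 + Ce^(-6x)
Applying y(0) = 2: C = 2 - 3/2 = 1/2
Particular solution: y = 3/2 + (1/2)e^(-6x)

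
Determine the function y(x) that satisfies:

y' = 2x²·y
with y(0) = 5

General solution: y = Ce^(2x³/3)
Applying IC y(0) = 5:
Particular solution: y = 5e^(2x³/3)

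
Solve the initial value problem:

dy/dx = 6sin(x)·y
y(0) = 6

General solution: y = Ce^(-6cos(x))
Applying IC y(0) = 6:
Particular solution: y = 6e^(6(1-cos(x)))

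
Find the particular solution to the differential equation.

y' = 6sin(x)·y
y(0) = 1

General solution: y = Ce^(-6cos(x))
Applying IC y(0) = 1:
Particular solution: y = e^(6(1-cos(x)))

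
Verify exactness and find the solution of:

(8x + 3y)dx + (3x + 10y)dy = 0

Verify exactness: ∂M/∂y = ∂N/∂x ✓
Find F(x,y) such that ∂F/∂x = M, ∂F/∂y = N
Solution: 4x² + 3xy + 5y² = C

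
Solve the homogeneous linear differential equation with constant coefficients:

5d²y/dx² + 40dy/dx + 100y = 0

Characteristic equation: 5r² + 40r + 100 = 0
Divide by 5: r² + 8r + 20 = 0
Roots: r = -4 ± 2i (complex conjugates)
General solution: y = e^(-4x)(C₁cos(2x) + C₂sin(2x))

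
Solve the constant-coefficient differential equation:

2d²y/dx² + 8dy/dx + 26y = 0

Characteristic equation: 2r² + 8r + 26 = 0
Divide by 2: r² + 4r + 13 = 0
Roots: r = -2 ± 3i (complex conjugates)
General solution: y = e^(-2x)(C₁cos(3x) + C₂sin(3x))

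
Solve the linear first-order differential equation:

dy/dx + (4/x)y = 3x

Using integrating factor method:

General solution: y = (1/2)x^2 + Cx^(-4)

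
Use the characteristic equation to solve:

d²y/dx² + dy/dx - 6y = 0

Characteristic equation: r² + r - 6 = 0
Roots: r = 2, -3 (distinct real)
General solution: y = C₁e^(2x) + C₂e^(-3x)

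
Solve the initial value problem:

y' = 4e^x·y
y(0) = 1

General solution: y = Ce^(4e^x)
Applying IC y(0) = 1:
Particular solution: y = e^(4(e^x - 1))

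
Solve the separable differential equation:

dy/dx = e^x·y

Separating variables and integrating:
ln|y| = e^x + C

General solution: y = Ce^(e^x)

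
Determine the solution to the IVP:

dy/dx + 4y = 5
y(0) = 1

General solution: y = 5/4 + Ce^(-4x)
Applying y(0) = 1: C = 1 - 5/4 = -1/4
Particular solution: y = 5/4 - (1/4)e^(-4x)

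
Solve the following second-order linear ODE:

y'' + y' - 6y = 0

Characteristic equation: r² + r - 6 = 0
Roots: r = 2, -3 (distinct real)
General solution: y = C₁e^(2x) + C₂e^(-3x)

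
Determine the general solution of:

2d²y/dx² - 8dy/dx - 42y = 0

Characteristic equation: 2r² - 8r - 42 = 0
Divide by 2: r² - 4r - 21 = 0
Roots: r = 7, -3 (distinct real)
General solution: y = C₁e^(7x) + C₂e^(-3x)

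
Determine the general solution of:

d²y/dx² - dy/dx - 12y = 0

Characteristic equation: r² - r - 12 = 0
Roots: r = 4, -3 (distinct real)
General solution: y = C₁e^(4x) + C₂e^(-3x)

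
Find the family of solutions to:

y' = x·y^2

Separating variables and integrating:
-1/y = x^2/2 + C

General solution: y^-1 = (-1/2)x^2 + C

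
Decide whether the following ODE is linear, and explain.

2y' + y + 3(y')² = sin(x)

Nonlinear ((y')² term)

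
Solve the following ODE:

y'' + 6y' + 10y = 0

Characteristic equation: r² + 6r + 10 = 0
Roots: r = -3 ± i (complex conjugates)
General solution: y = e^(-3x)(C₁cos(x) + C₂sin(x))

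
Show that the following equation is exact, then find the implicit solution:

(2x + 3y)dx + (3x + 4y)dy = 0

Verify exactness: ∂M/∂y = ∂N/∂x ✓
Find F(x,y) such that ∂F/∂x = M, ∂F/∂y = N
Solution: x² + 3xy + 2y² = C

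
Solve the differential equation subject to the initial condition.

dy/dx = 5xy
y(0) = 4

General solution: y = Ce^(5x²/2)
Applying IC y(0) = 4:
Particular solution: y = 4e^(5x²/2)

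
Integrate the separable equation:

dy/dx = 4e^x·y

Separating variables and integrating:
ln|y| = 4e^x + C

General solution: y = Ce^(4e^x)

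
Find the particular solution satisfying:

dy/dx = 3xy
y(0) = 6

General solution: y = Ce^(3x²/2)
Applying IC y(0) = 6:
Particular solution: y = 6e^(3x²/2)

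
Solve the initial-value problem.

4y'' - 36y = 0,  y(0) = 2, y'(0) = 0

General solution: y = C₁e^(3x) + C₂e^(-3x)
Applying ICs: C₁ = 1, C₂ = 1
Particular solution: y = e^(3x) + e^(-3x)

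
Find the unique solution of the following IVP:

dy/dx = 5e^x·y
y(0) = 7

General solution: y = Ce^(5e^x)
Applying IC y(0) = 7:
Particular solution: y = 7e^(5(e^x - 1))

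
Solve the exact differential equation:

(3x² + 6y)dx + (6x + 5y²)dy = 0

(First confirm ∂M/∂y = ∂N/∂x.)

Verify exactness: ∂M/∂y = ∂N/∂x ✓
Find F(x,y) such that ∂F/∂x = M, ∂F/∂y = N
Solution: x³ + 6xy + 5y³/3 = C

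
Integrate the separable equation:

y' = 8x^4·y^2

Separating variables and integrating:
-1/y = 8x^5/5 + C

General solution: y^-1 = (-8/5)x^5 + C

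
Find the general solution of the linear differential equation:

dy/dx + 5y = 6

Using integrating factor method:

General solution: y = 6/5 + Ce^(-5x)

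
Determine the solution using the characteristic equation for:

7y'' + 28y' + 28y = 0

Characteristic equation: 7r² + 28r + 28 = 0
Divide by 7: r² + 4r + 4 = 0
Factored: (r + 2)² = 0
Repeated root: r = -2
General solution: y = (C₁ + C₂x)e^(-2x)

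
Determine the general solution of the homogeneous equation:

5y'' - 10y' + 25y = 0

Characteristic equation: 5r² - 10r + 25 = 0
Divide by 5: r² - 2r + 5 = 0
Roots: r = 1 ± 2i (complex conjugates)
General solution: y = e^x(C₁cos(2x) + C₂sin(2x))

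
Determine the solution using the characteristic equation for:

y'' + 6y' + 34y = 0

Characteristic equation: r² + 6r + 34 = 0
Roots: r = -3 ± 5i (complex conjugates)
General solution: y = e^(-3x)(C₁cos(5x) + C₂sin(5x))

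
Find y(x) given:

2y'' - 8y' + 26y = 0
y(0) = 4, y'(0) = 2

General solution: y = e^(2x)(C₁cos(3x) + C₂sin(3x))
Complex roots r = 2 ± 3i
Applying ICs: C₁ = 4, C₂ = -2
Particular solution: y = e^(2x)(4cos(3x) - 2sin(3x))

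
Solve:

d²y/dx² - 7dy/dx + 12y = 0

Characteristic equation: r² - 7r + 12 = 0
Roots: r = 3, 4 (distinct real)
General solution: y = C₁e^(3x) + C₂e^(4x)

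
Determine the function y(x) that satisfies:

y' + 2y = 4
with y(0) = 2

General solution: y = 2 + Ce^(-2x)
Applying y(0) = 2: C = 2 - 2 = 0
Particular solution: y = 2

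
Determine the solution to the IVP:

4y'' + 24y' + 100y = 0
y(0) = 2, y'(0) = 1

General solution: y = e^(-3x)(C₁cos(4x) + C₂sin(4x))
Complex roots r = -3 ± 4i
Applying ICs: C₁ = 2, C₂ = 7/4
Particular solution: y = e^(-3x)(2cos(4x) + (7/4)sin(4x))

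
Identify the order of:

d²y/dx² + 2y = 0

The order is 2 (highest derivative is of order 2).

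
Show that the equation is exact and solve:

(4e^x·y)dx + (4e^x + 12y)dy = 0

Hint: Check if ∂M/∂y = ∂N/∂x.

Verify exactness: ∂M/∂y = ∂N/∂x ✓
Find F(x,y) such that ∂F/∂x = M, ∂F/∂y = N
Solution: 4e^x·y + 6y² = C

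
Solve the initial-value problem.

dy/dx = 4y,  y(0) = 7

General solution: y = Ce^(4x)
Applying IC y(0) = 7:
Particular solution: y = 7e^(4x)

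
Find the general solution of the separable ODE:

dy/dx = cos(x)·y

Separating variables and integrating:
ln|y| = sin(x) + C

General solution: y = Ce^(sin(x))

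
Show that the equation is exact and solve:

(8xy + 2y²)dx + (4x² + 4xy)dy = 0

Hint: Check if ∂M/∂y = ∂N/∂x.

Verify exactness: ∂M/∂y = ∂N/∂x ✓
Find F(x,y) such that ∂F/∂x = M, ∂F/∂y = N
Solution: 4x²y + 2xy² = C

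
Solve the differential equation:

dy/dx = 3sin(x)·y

Separating variables and integrating:
ln|y| = -3cos(x) + C

General solution: y = Ce^(-3cos(x))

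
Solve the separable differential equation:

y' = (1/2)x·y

Separating variables and integrating:
ln|y| = x^2/4 + C

General solution: y = Ce^(x^2/4)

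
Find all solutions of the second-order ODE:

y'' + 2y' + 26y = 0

Characteristic equation: r² + 2r + 26 = 0
Roots: r = -1 ± 5i (complex conjugates)
General solution: y = e^(-x)(C₁cos(5x) + C₂sin(5x))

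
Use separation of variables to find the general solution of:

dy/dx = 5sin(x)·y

Separating variables and integrating:
ln|y| = -5cos(x) + C

General solution: y = Ce^(-5cos(x))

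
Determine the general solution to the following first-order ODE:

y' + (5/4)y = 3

Using integrating factor method:

General solution: y = 12/5 + Ce^(-5x/4)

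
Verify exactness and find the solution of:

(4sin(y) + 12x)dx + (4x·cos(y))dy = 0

Verify exactness: ∂M/∂y = ∂N/∂x ✓
Find F(x,y) such that ∂F/∂x = M, ∂F/∂y = N
Solution: 4x·sin(y) + 6x² = C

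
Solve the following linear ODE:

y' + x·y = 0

Using integrating factor method:

General solution: y = Ce^(-x^2/2)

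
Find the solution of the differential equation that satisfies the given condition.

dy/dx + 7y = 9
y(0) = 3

General solution: y = 9/7 + Ce^(-7x)
Applying y(0) = 3: C = 3 - 9/7 = 12/7
Particular solution: y = 9/7 + (12/7)e^(-7x)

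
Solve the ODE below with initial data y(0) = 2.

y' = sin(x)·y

General solution: y = Ce^(-cos(x))
Applying IC y(0) = 2:
Particular solution: y = 2e^(1-cos(x))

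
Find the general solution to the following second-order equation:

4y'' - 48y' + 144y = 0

Characteristic equation: 4r² - 48r + 144 = 0
Divide by 4: r² - 12r + 36 = 0
Factored: (r - 6)² = 0
Repeated root: r = 6
General solution: y = (C₁ + C₂x)e^(6x)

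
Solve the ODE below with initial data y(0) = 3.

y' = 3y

General solution: y = Ce^(3x)
Applying IC y(0) = 3:
Particular solution: y = 3e^(3x)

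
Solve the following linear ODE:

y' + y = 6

Using integrating factor method:

General solution: y = 6 + Ce^(-x)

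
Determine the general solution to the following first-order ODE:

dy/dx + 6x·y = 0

Using integrating factor method:

General solution: y = Ce^(-3x^2)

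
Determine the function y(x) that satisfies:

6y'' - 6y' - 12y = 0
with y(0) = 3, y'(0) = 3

General solution: y = C₁e^(2x) + C₂e^(-x)
Applying ICs: C₁ = 2, C₂ = 1
Particular solution: y = 2e^(2x) + e^(-x)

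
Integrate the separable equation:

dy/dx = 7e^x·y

Separating variables and integrating:
ln|y| = 7e^x + C

General solution: y = Ce^(7e^x)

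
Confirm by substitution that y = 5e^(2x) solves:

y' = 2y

Verification:
y = 5e^(2x)
y' = 10e^(2x)
2y = 10e^(2x)
y' = 2y ✓

Yes, it is a solution.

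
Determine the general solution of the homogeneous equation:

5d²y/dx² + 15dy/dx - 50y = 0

Characteristic equation: 5r² + 15r - 50 = 0
Divide by 5: r² + 3r - 10 = 0
Roots: r = 2, -5 (distinct real)
General solution: y = C₁e^(2x) + C₂e^(-5x)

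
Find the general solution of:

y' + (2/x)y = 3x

Using integrating factor method:

General solution: y = (3/4)x^2 + Cx^(-2)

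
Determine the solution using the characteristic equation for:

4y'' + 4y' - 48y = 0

Characteristic equation: 4r² + 4r - 48 = 0
Divide by 4: r² + r - 12 = 0
Roots: r = 3, -4 (distinct real)
General solution: y = C₁e^(3x) + C₂e^(-4x)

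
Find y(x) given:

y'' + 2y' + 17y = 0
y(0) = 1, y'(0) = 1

General solution: y = e^(-x)(C₁cos(4x) + C₂sin(4x))
Complex roots r = -1 ± 4i
Applying ICs: C₁ = 1, C₂ = 1/2
Particular solution: y = e^(-x)(cos(4x) + (1/2)sin(4x))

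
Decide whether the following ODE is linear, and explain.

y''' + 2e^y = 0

Nonlinear (e^y is nonlinear in y)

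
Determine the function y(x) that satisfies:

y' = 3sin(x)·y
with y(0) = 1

General solution: y = Ce^(-3cos(x))
Applying IC y(0) = 1:
Particular solution: y = e^(3(1-cos(x)))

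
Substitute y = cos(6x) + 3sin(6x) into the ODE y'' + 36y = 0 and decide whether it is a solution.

Verification:
y'' = -36cos(6x) - 108sin(6x)
y'' + 36y = 0 ✓

Yes, it is a solution.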